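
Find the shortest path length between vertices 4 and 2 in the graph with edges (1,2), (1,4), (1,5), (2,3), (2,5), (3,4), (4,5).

Step 1: Build adjacency list:
  1: 2, 4, 5
  2: 1, 3, 5
  3: 2, 4
  4: 1, 3, 5
  5: 1, 2, 4

Step 2: BFS from vertex 4 to find shortest path to 2:
  vertex 1 reached at distance 1
  vertex 3 reached at distance 1
  vertex 5 reached at distance 1
  vertex 2 reached at distance 2

Step 3: Shortest path: 4 -> 3 -> 2
Path length: 2 edges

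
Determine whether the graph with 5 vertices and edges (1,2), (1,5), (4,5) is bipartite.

Step 1: Attempt 2-coloring using BFS:
  Start at vertex 1, assign color 0
  Color vertex 2 with color 1 (neighbor of 1)
  Color vertex 5 with color 1 (neighbor of 1)
  Color vertex 4 with color 0 (neighbor of 5)
  Start new component at vertex 3, assign color 0

Step 2: 2-coloring succeeded. No conflicts found.
  Set A (color 0): {1, 3, 4}
  Set B (color 1): {2, 5}

The graph is bipartite with partition {1, 3, 4}, {2, 5}.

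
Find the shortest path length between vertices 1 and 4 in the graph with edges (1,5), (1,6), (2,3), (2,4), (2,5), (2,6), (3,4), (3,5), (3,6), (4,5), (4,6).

Step 1: Build adjacency list:
  1: 5, 6
  2: 3, 4, 5, 6
  3: 2, 4, 5, 6
  4: 2, 3, 5, 6
  5: 1, 2, 3, 4
  6: 1, 2, 3, 4

Step 2: BFS from vertex 1 to find shortest path to 4:
  vertex 5 reached at distance 1
  vertex 6 reached at distance 1
  vertex 2 reached at distance 2
  vertex 3 reached at distance 2
  vertex 4 reached at distance 2

Step 3: Shortest path: 1 -> 5 -> 4
Path length: 2 edges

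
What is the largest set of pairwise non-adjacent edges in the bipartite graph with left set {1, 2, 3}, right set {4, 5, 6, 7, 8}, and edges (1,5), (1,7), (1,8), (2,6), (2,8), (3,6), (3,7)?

Step 1: List the neighbors of each left vertex:
  1: 5, 7, 8
  2: 6, 8
  3: 6, 7

Step 2: Greedily match left vertices, then look for augmenting paths:
  Match 1 -- 5
  Match 2 -- 6
  Match 3 -- 7
  No augmenting path remains.

Step 3: Verify this is maximum:
  Matching size 3 = min(|L|, |R|) = min(3, 5), which is an upper bound, so this matching is maximum.

Maximum matching: {(1,5), (2,6), (3,7)}
Size: 3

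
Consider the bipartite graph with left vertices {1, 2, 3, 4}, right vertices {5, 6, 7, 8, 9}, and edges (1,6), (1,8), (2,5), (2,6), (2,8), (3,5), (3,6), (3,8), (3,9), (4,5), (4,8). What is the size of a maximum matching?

Step 1: List the neighbors of each left vertex:
  1: 6, 8
  2: 5, 6, 8
  3: 5, 6, 8, 9
  4: 5, 8

Step 2: Greedily match left vertices, then look for augmenting paths:
  Match 1 -- 6
  Match 2 -- 5
  Match 3 -- 9
  Match 4 -- 8
  No augmenting path remains.

Step 3: Verify this is maximum:
  Matching size 4 = min(|L|, |R|) = min(4, 5), which is an upper bound, so this matching is maximum.

Maximum matching: {(1,6), (2,5), (3,9), (4,8)}
Size: 4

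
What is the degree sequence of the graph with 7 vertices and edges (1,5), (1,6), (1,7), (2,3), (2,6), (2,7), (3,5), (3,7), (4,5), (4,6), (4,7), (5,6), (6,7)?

Step 1: Count edges incident to each vertex:
  deg(1) = 3 (neighbors: 5, 6, 7)
  deg(2) = 3 (neighbors: 3, 6, 7)
  deg(3) = 3 (neighbors: 2, 5, 7)
  deg(4) = 3 (neighbors: 5, 6, 7)
  deg(5) = 4 (neighbors: 1, 3, 4, 6)
  deg(6) = 5 (neighbors: 1, 2, 4, 5, 7)
  deg(7) = 5 (neighbors: 1, 2, 3, 4, 6)

Step 2: Sort degrees in non-increasing order:
  Degrees: [3, 3, 3, 3, 4, 5, 5] -> sorted: [5, 5, 4, 3, 3, 3, 3]

Degree sequence: [5, 5, 4, 3, 3, 3, 3]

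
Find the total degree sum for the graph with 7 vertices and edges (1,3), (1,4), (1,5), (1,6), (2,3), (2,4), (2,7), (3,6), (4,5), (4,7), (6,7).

Step 1: Count edges incident to each vertex:
  deg(1) = 4 (neighbors: 3, 4, 5, 6)
  deg(2) = 3 (neighbors: 3, 4, 7)
  deg(3) = 3 (neighbors: 1, 2, 6)
  deg(4) = 4 (neighbors: 1, 2, 5, 7)
  deg(5) = 2 (neighbors: 1, 4)
  deg(6) = 3 (neighbors: 1, 3, 7)
  deg(7) = 3 (neighbors: 2, 4, 6)

Step 2: Sum all degrees:
  4 + 3 + 3 + 4 + 2 + 3 + 3 = 22

Verification: sum of degrees = 2 * |E| = 2 * 11 = 22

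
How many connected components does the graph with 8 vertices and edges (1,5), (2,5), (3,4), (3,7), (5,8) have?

Step 1: Build adjacency list from edges:
  1: 5
  2: 5
  3: 4, 7
  4: 3
  5: 1, 2, 8
  6: (none)
  7: 3
  8: 5

Step 2: Run BFS/DFS from vertex 1:
  Visited: {1, 5, 2, 8}
  Reached 4 of 8 vertices

Step 3: Only 4 of 8 vertices reached. Graph is disconnected.
Connected components: {1, 2, 5, 8}, {3, 4, 7}, {6}
Number of connected components: 3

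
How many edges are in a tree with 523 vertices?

A tree on n vertices always has exactly n - 1 edges.
For n = 523: edges = 523 - 1 = 522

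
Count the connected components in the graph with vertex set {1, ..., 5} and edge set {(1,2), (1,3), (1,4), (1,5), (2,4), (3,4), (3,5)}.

Step 1: Build adjacency list from edges:
  1: 2, 3, 4, 5
  2: 1, 4
  3: 1, 4, 5
  4: 1, 2, 3
  5: 1, 3

Step 2: Run BFS/DFS from vertex 1:
  Visited: {1, 2, 3, 4, 5}
  Reached 5 of 5 vertices

Step 3: All 5 vertices reached from vertex 1, so the graph is connected.
Number of connected components: 1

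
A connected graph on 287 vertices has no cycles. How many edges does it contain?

A tree on n vertices always has exactly n - 1 edges.
For n = 287: edges = 287 - 1 = 286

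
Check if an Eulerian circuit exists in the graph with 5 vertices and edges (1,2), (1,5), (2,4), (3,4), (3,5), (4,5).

Step 1: Find the degree of each vertex:
  deg(1) = 2
  deg(2) = 2
  deg(3) = 2
  deg(4) = 3
  deg(5) = 3

Step 2: Count vertices with odd degree:
  Odd-degree vertices: 4, 5 (2 total)

Step 3: Apply Euler's theorem:
  - Eulerian circuit exists iff graph is connected and all vertices have even degree
  - Eulerian path exists iff graph is connected and has 0 or 2 odd-degree vertices

Graph is connected with exactly 2 odd-degree vertices (4, 5).
Eulerian path exists (starting and ending at the odd-degree vertices), but no Eulerian circuit.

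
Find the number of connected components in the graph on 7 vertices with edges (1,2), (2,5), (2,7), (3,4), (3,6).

Step 1: Build adjacency list from edges:
  1: 2
  2: 1, 5, 7
  3: 4, 6
  4: 3
  5: 2
  6: 3
  7: 2

Step 2: Run BFS/DFS from vertex 1:
  Visited: {1, 2, 5, 7}
  Reached 4 of 7 vertices

Step 3: Only 4 of 7 vertices reached. Graph is disconnected.
Connected components: {1, 2, 5, 7}, {3, 4, 6}
Number of connected components: 2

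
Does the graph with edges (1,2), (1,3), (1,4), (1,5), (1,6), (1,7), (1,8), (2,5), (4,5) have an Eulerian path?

Step 1: Find the degree of each vertex:
  deg(1) = 7
  deg(2) = 2
  deg(3) = 1
  deg(4) = 2
  deg(5) = 3
  deg(6) = 1
  deg(7) = 1
  deg(8) = 1

Step 2: Count vertices with odd degree:
  Odd-degree vertices: 1, 3, 5, 6, 7, 8 (6 total)

Step 3: Apply Euler's theorem:
  - Eulerian circuit exists iff graph is connected and all vertices have even degree
  - Eulerian path exists iff graph is connected and has 0 or 2 odd-degree vertices

Graph has 6 odd-degree vertices (need 0 or 2).
Neither Eulerian path nor Eulerian circuit exists.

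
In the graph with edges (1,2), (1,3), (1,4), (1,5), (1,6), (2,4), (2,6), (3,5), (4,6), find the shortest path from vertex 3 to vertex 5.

Step 1: Build adjacency list:
  1: 2, 3, 4, 5, 6
  2: 1, 4, 6
  3: 1, 5
  4: 1, 2, 6
  5: 1, 3
  6: 1, 2, 4

Step 2: BFS from vertex 3 to find shortest path to 5:
  vertex 1 reached at distance 1
  vertex 5 reached at distance 1

Step 3: Shortest path: 3 -> 5
Path length: 1 edge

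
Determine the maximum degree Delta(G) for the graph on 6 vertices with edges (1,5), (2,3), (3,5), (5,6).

Step 1: Count edges incident to each vertex:
  deg(1) = 1 (neighbors: 5)
  deg(2) = 1 (neighbors: 3)
  deg(3) = 2 (neighbors: 2, 5)
  deg(4) = 0 (neighbors: none)
  deg(5) = 3 (neighbors: 1, 3, 6)
  deg(6) = 1 (neighbors: 5)

Step 2: Find maximum:
  max(1, 1, 2, 0, 3, 1) = 3 (vertex 5)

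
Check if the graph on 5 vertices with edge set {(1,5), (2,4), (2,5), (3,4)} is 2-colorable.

Step 1: Attempt 2-coloring using BFS:
  Start at vertex 1, assign color 0
  Color vertex 5 with color 1 (neighbor of 1)
  Color vertex 2 with color 0 (neighbor of 5)
  Color vertex 4 with color 1 (neighbor of 2)
  Color vertex 3 with color 0 (neighbor of 4)

Step 2: 2-coloring succeeded. No conflicts found.
  Set A (color 0): {1, 2, 3}
  Set B (color 1): {4, 5}

The graph is bipartite with partition {1, 2, 3}, {4, 5}.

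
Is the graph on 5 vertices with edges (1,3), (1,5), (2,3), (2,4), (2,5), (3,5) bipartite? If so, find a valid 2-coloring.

Step 1: Attempt 2-coloring using BFS:
  Start at vertex 1, assign color 0
  Color vertex 3 with color 1 (neighbor of 1)
  Color vertex 5 with color 1 (neighbor of 1)
  Color vertex 2 with color 0 (neighbor of 3)

Step 2: Conflict found! Vertices 3 and 5 are adjacent but have the same color.
This means the graph contains an odd cycle.

The graph is NOT bipartite.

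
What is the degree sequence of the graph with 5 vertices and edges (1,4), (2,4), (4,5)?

Step 1: Count edges incident to each vertex:
  deg(1) = 1 (neighbors: 4)
  deg(2) = 1 (neighbors: 4)
  deg(3) = 0 (neighbors: none)
  deg(4) = 3 (neighbors: 1, 2, 5)
  deg(5) = 1 (neighbors: 4)

Step 2: Sort degrees in non-increasing order:
  Degrees: [1, 1, 0, 3, 1] -> sorted: [3, 1, 1, 1, 0]

Degree sequence: [3, 1, 1, 1, 0]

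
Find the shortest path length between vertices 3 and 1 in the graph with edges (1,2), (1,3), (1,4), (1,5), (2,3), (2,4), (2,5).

Step 1: Build adjacency list:
  1: 2, 3, 4, 5
  2: 1, 3, 4, 5
  3: 1, 2
  4: 1, 2
  5: 1, 2

Step 2: BFS from vertex 3 to find shortest path to 1:
  vertex 1 reached at distance 1

Step 3: Shortest path: 3 -> 1
Path length: 1 edge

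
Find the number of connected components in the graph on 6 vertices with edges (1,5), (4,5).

Step 1: Build adjacency list from edges:
  1: 5
  2: (none)
  3: (none)
  4: 5
  5: 1, 4
  6: (none)

Step 2: Run BFS/DFS from vertex 1:
  Visited: {1, 5, 4}
  Reached 3 of 6 vertices

Step 3: Only 3 of 6 vertices reached. Graph is disconnected.
Connected components: {1, 4, 5}, {2}, {3}, {6}
Number of connected components: 4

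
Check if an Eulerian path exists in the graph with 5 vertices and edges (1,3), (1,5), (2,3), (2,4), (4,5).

Step 1: Find the degree of each vertex:
  deg(1) = 2
  deg(2) = 2
  deg(3) = 2
  deg(4) = 2
  deg(5) = 2

Step 2: Count vertices with odd degree:
  All vertices have even degree (0 odd-degree vertices)

Step 3: Apply Euler's theorem:
  - Eulerian circuit exists iff graph is connected and all vertices have even degree
  - Eulerian path exists iff graph is connected and has 0 or 2 odd-degree vertices

Graph is connected with 0 odd-degree vertices.
Both Eulerian circuit and Eulerian path exist.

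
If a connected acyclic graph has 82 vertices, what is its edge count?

A tree on n vertices always has exactly n - 1 edges.
For n = 82: edges = 82 - 1 = 81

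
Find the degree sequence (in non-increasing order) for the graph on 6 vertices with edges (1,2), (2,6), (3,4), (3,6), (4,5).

Step 1: Count edges incident to each vertex:
  deg(1) = 1 (neighbors: 2)
  deg(2) = 2 (neighbors: 1, 6)
  deg(3) = 2 (neighbors: 4, 6)
  deg(4) = 2 (neighbors: 3, 5)
  deg(5) = 1 (neighbors: 4)
  deg(6) = 2 (neighbors: 2, 3)

Step 2: Sort degrees in non-increasing order:
  Degrees: [1, 2, 2, 2, 1, 2] -> sorted: [2, 2, 2, 2, 1, 1]

Degree sequence: [2, 2, 2, 2, 1, 1]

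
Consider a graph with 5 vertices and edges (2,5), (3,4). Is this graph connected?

Step 1: Build adjacency list from edges:
  1: (none)
  2: 5
  3: 4
  4: 3
  5: 2

Step 2: Run BFS/DFS from vertex 1:
  Visited: {1}
  Reached 1 of 5 vertices

Step 3: Only 1 of 5 vertices reached. Graph is disconnected.
Connected components: {1}, {2, 5}, {3, 4}
Answer: No, the graph is not connected (3 components).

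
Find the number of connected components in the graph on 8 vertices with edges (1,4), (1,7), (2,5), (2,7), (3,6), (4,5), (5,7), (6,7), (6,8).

Step 1: Build adjacency list from edges:
  1: 4, 7
  2: 5, 7
  3: 6
  4: 1, 5
  5: 2, 4, 7
  6: 3, 7, 8
  7: 1, 2, 5, 6
  8: 6

Step 2: Run BFS/DFS from vertex 1:
  Visited: {1, 4, 7, 5, 2, 6, 3, 8}
  Reached 8 of 8 vertices

Step 3: All 8 vertices reached from vertex 1, so the graph is connected.
Number of connected components: 1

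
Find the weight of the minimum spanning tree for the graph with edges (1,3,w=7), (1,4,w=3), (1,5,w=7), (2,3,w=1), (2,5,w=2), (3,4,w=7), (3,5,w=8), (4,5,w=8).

Apply Kruskal's algorithm (sort edges by weight, add if no cycle):

Sorted edges by weight:
  (2,3) w=1
  (2,5) w=2
  (1,4) w=3
  (1,3) w=7
  (1,5) w=7
  (3,4) w=7
  (3,5) w=8
  (4,5) w=8

Add edge (2,3) w=1 -- no cycle. Running total: 1
Add edge (2,5) w=2 -- no cycle. Running total: 3
Add edge (1,4) w=3 -- no cycle. Running total: 6
Add edge (1,3) w=7 -- no cycle. Running total: 13

MST edges: (2,3,w=1), (2,5,w=2), (1,4,w=3), (1,3,w=7)
Total MST weight: 1 + 2 + 3 + 7 = 13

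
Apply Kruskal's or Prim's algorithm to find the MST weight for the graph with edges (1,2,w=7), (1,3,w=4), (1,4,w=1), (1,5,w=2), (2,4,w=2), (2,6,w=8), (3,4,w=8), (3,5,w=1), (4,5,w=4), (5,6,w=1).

Apply Kruskal's algorithm (sort edges by weight, add if no cycle):

Sorted edges by weight:
  (1,4) w=1
  (3,5) w=1
  (5,6) w=1
  (1,5) w=2
  (2,4) w=2
  (1,3) w=4
  (4,5) w=4
  (1,2) w=7
  (2,6) w=8
  (3,4) w=8

Add edge (1,4) w=1 -- no cycle. Running total: 1
Add edge (3,5) w=1 -- no cycle. Running total: 2
Add edge (5,6) w=1 -- no cycle. Running total: 3
Add edge (1,5) w=2 -- no cycle. Running total: 5
Add edge (2,4) w=2 -- no cycle. Running total: 7

MST edges: (1,4,w=1), (3,5,w=1), (5,6,w=1), (1,5,w=2), (2,4,w=2)
Total MST weight: 1 + 1 + 1 + 2 + 2 = 7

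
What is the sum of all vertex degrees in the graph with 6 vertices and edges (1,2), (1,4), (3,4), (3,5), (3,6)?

Step 1: Count edges incident to each vertex:
  deg(1) = 2 (neighbors: 2, 4)
  deg(2) = 1 (neighbors: 1)
  deg(3) = 3 (neighbors: 4, 5, 6)
  deg(4) = 2 (neighbors: 1, 3)
  deg(5) = 1 (neighbors: 3)
  deg(6) = 1 (neighbors: 3)

Step 2: Sum all degrees:
  2 + 1 + 3 + 2 + 1 + 1 = 10

Verification: sum of degrees = 2 * |E| = 2 * 5 = 10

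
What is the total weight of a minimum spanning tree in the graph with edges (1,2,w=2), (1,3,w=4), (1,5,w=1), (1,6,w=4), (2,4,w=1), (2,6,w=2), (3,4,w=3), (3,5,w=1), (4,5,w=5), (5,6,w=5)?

Apply Kruskal's algorithm (sort edges by weight, add if no cycle):

Sorted edges by weight:
  (1,5) w=1
  (2,4) w=1
  (3,5) w=1
  (1,2) w=2
  (2,6) w=2
  (3,4) w=3
  (1,3) w=4
  (1,6) w=4
  (4,5) w=5
  (5,6) w=5

Add edge (1,5) w=1 -- no cycle. Running total: 1
Add edge (2,4) w=1 -- no cycle. Running total: 2
Add edge (3,5) w=1 -- no cycle. Running total: 3
Add edge (1,2) w=2 -- no cycle. Running total: 5
Add edge (2,6) w=2 -- no cycle. Running total: 7

MST edges: (1,5,w=1), (2,4,w=1), (3,5,w=1), (1,2,w=2), (2,6,w=2)
Total MST weight: 1 + 1 + 1 + 2 + 2 = 7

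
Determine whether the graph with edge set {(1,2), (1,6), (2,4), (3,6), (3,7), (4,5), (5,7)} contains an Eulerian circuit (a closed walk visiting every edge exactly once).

Step 1: Find the degree of each vertex:
  deg(1) = 2
  deg(2) = 2
  deg(3) = 2
  deg(4) = 2
  deg(5) = 2
  deg(6) = 2
  deg(7) = 2

Step 2: Count vertices with odd degree:
  All vertices have even degree (0 odd-degree vertices)

Step 3: Apply Euler's theorem:
  - Eulerian circuit exists iff graph is connected and all vertices have even degree
  - Eulerian path exists iff graph is connected and has 0 or 2 odd-degree vertices

Graph is connected with 0 odd-degree vertices.
Both Eulerian circuit and Eulerian path exist.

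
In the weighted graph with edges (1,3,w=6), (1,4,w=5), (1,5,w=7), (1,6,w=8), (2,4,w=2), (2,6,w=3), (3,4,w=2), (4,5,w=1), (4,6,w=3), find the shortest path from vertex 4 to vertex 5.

Step 1: Build adjacency list with weights:
  1: 3(w=6), 4(w=5), 5(w=7), 6(w=8)
  2: 4(w=2), 6(w=3)
  3: 1(w=6), 4(w=2)
  4: 1(w=5), 2(w=2), 3(w=2), 5(w=1), 6(w=3)
  5: 1(w=7), 4(w=1)
  6: 1(w=8), 2(w=3), 4(w=3)

Step 2: Apply Dijkstra's algorithm from vertex 4:
  Visit vertex 4 (distance=0)
    Update dist[1] = 5
    Update dist[2] = 2
    Update dist[3] = 2
    Update dist[5] = 1
    Update dist[6] = 3
  Visit vertex 5 (distance=1)

Step 3: Shortest path: 4 -> 5
Total weight: 1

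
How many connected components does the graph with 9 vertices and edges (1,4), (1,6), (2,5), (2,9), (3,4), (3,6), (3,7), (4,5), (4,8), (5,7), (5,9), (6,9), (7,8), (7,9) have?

Step 1: Build adjacency list from edges:
  1: 4, 6
  2: 5, 9
  3: 4, 6, 7
  4: 1, 3, 5, 8
  5: 2, 4, 7, 9
  6: 1, 3, 9
  7: 3, 5, 8, 9
  8: 4, 7
  9: 2, 5, 6, 7

Step 2: Run BFS/DFS from vertex 1:
  Visited: {1, 4, 6, 3, 5, 8, 9, 7, 2}
  Reached 9 of 9 vertices

Step 3: All 9 vertices reached from vertex 1, so the graph is connected.
Number of connected components: 1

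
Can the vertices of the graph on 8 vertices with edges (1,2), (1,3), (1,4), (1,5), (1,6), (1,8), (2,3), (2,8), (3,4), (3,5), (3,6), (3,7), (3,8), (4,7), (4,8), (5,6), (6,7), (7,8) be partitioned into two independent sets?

Step 1: Attempt 2-coloring using BFS:
  Start at vertex 1, assign color 0
  Color vertex 2 with color 1 (neighbor of 1)
  Color vertex 3 with color 1 (neighbor of 1)
  Color vertex 4 with color 1 (neighbor of 1)
  Color vertex 5 with color 1 (neighbor of 1)
  Color vertex 6 with color 1 (neighbor of 1)
  Color vertex 8 with color 1 (neighbor of 1)

Step 2: Conflict found! Vertices 2 and 3 are adjacent but have the same color.
This means the graph contains an odd cycle.

The graph is NOT bipartite.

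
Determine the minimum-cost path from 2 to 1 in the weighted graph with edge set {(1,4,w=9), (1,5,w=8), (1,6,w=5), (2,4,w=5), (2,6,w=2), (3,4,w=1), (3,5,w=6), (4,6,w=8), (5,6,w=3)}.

Step 1: Build adjacency list with weights:
  1: 4(w=9), 5(w=8), 6(w=5)
  2: 4(w=5), 6(w=2)
  3: 4(w=1), 5(w=6)
  4: 1(w=9), 2(w=5), 3(w=1), 6(w=8)
  5: 1(w=8), 3(w=6), 6(w=3)
  6: 1(w=5), 2(w=2), 4(w=8), 5(w=3)

Step 2: Apply Dijkstra's algorithm from vertex 2:
  Visit vertex 2 (distance=0)
    Update dist[4] = 5
    Update dist[6] = 2
  Visit vertex 6 (distance=2)
    Update dist[1] = 7
    Update dist[5] = 5
  Visit vertex 4 (distance=5)
    Update dist[3] = 6
  Visit vertex 5 (distance=5)
  Visit vertex 3 (distance=6)
  Visit vertex 1 (distance=7)

Step 3: Shortest path: 2 -> 6 -> 1
Total weight: 2 + 5 = 7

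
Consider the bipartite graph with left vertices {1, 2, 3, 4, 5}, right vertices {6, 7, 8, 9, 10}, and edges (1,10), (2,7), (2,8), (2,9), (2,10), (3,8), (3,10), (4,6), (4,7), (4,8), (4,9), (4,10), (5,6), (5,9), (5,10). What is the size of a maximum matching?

Step 1: List the neighbors of each left vertex:
  1: 10
  2: 7, 8, 9, 10
  3: 8, 10
  4: 6, 7, 8, 9, 10
  5: 6, 9, 10

Step 2: Greedily match left vertices, then look for augmenting paths:
  Match 1 -- 10
  Match 2 -- 7
  Match 3 -- 8
  Match 4 -- 6
  Match 5 -- 9
  No augmenting path remains.

Step 3: Verify this is maximum:
  Matching size 5 = min(|L|, |R|) = min(5, 5), which is an upper bound, so this matching is maximum.

Maximum matching: {(1,10), (2,7), (3,8), (4,6), (5,9)}
Size: 5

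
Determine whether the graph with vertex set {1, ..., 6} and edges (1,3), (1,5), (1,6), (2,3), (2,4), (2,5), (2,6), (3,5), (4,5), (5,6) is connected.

Step 1: Build adjacency list from edges:
  1: 3, 5, 6
  2: 3, 4, 5, 6
  3: 1, 2, 5
  4: 2, 5
  5: 1, 2, 3, 4, 6
  6: 1, 2, 5

Step 2: Run BFS/DFS from vertex 1:
  Visited: {1, 3, 5, 6, 2, 4}
  Reached 6 of 6 vertices

Step 3: All 6 vertices reached from vertex 1, so the graph is connected.
Answer: Yes, the graph is connected.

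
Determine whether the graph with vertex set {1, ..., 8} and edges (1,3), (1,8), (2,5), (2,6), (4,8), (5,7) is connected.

Step 1: Build adjacency list from edges:
  1: 3, 8
  2: 5, 6
  3: 1
  4: 8
  5: 2, 7
  6: 2
  7: 5
  8: 1, 4

Step 2: Run BFS/DFS from vertex 1:
  Visited: {1, 3, 8, 4}
  Reached 4 of 8 vertices

Step 3: Only 4 of 8 vertices reached. Graph is disconnected.
Connected components: {1, 3, 4, 8}, {2, 5, 6, 7}
Answer: No, the graph is not connected (2 components).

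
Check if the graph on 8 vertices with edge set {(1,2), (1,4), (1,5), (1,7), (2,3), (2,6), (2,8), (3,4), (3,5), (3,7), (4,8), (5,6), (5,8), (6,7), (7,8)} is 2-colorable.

Step 1: Attempt 2-coloring using BFS:
  Start at vertex 1, assign color 0
  Color vertex 2 with color 1 (neighbor of 1)
  Color vertex 4 with color 1 (neighbor of 1)
  Color vertex 5 with color 1 (neighbor of 1)
  Color vertex 7 with color 1 (neighbor of 1)
  Color vertex 3 with color 0 (neighbor of 2)
  Color vertex 6 with color 0 (neighbor of 2)
  Color vertex 8 with color 0 (neighbor of 2)

Step 2: 2-coloring succeeded. No conflicts found.
  Set A (color 0): {1, 3, 6, 8}
  Set B (color 1): {2, 4, 5, 7}

The graph is bipartite with partition {1, 3, 6, 8}, {2, 4, 5, 7}.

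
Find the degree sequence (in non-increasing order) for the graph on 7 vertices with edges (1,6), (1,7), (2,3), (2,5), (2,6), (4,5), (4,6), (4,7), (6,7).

Step 1: Count edges incident to each vertex:
  deg(1) = 2 (neighbors: 6, 7)
  deg(2) = 3 (neighbors: 3, 5, 6)
  deg(3) = 1 (neighbors: 2)
  deg(4) = 3 (neighbors: 5, 6, 7)
  deg(5) = 2 (neighbors: 2, 4)
  deg(6) = 4 (neighbors: 1, 2, 4, 7)
  deg(7) = 3 (neighbors: 1, 4, 6)

Step 2: Sort degrees in non-increasing order:
  Degrees: [2, 3, 1, 3, 2, 4, 3] -> sorted: [4, 3, 3, 3, 2, 2, 1]

Degree sequence: [4, 3, 3, 3, 2, 2, 1]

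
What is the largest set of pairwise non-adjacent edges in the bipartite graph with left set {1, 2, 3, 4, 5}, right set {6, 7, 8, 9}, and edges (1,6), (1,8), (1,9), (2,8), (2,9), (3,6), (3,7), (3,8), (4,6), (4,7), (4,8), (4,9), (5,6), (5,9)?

Step 1: List the neighbors of each left vertex:
  1: 6, 8, 9
  2: 8, 9
  3: 6, 7, 8
  4: 6, 7, 8, 9
  5: 6, 9

Step 2: Greedily match left vertices, then look for augmenting paths:
  Match 1 -- 6
  Match 2 -- 8
  Match 3 -- 7
  Match 4 -- 9
  No augmenting path remains.

Step 3: Verify this is maximum:
  Matching size 4 = min(|L|, |R|) = min(5, 4), which is an upper bound, so this matching is maximum.

Maximum matching: {(1,6), (2,8), (3,7), (4,9)}
Size: 4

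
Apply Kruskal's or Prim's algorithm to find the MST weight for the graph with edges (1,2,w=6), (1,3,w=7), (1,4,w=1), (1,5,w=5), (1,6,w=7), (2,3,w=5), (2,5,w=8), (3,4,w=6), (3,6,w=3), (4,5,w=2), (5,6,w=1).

Apply Kruskal's algorithm (sort edges by weight, add if no cycle):

Sorted edges by weight:
  (1,4) w=1
  (5,6) w=1
  (4,5) w=2
  (3,6) w=3
  (1,5) w=5
  (2,3) w=5
  (1,2) w=6
  (3,4) w=6
  (1,6) w=7
  (1,3) w=7
  (2,5) w=8

Add edge (1,4) w=1 -- no cycle. Running total: 1
Add edge (5,6) w=1 -- no cycle. Running total: 2
Add edge (4,5) w=2 -- no cycle. Running total: 4
Add edge (3,6) w=3 -- no cycle. Running total: 7
Skip edge (1,5) w=5 -- would create cycle
Add edge (2,3) w=5 -- no cycle. Running total: 12

MST edges: (1,4,w=1), (5,6,w=1), (4,5,w=2), (3,6,w=3), (2,3,w=5)
Total MST weight: 1 + 1 + 2 + 3 + 5 = 12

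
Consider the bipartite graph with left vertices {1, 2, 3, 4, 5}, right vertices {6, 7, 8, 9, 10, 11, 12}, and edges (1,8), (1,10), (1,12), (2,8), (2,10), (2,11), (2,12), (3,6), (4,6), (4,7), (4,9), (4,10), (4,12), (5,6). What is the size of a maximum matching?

Step 1: List the neighbors of each left vertex:
  1: 8, 10, 12
  2: 8, 10, 11, 12
  3: 6
  4: 6, 7, 9, 10, 12
  5: 6

Step 2: Greedily match left vertices, then look for augmenting paths:
  Match 1 -- 8
  Match 2 -- 10
  Match 3 -- 6
  Match 4 -- 7
  No augmenting path remains.

Step 3: Verify this is maximum:
  Matching has size 4. The vertex set {1, 2, 4, 6} covers every edge and has size 4; any matching has at most one edge per cover vertex, so 4 is maximum (König's theorem).

Maximum matching: {(1,8), (2,10), (3,6), (4,7)}
Size: 4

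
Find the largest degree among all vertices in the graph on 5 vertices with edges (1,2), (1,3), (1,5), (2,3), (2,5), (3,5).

Step 1: Count edges incident to each vertex:
  deg(1) = 3 (neighbors: 2, 3, 5)
  deg(2) = 3 (neighbors: 1, 3, 5)
  deg(3) = 3 (neighbors: 1, 2, 5)
  deg(4) = 0 (neighbors: none)
  deg(5) = 3 (neighbors: 1, 2, 3)

Step 2: Find maximum:
  max(3, 3, 3, 0, 3) = 3 (vertex 1)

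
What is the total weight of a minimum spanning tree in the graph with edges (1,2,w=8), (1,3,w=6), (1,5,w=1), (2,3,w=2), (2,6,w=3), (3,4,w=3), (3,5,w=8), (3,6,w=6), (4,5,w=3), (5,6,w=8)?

Apply Kruskal's algorithm (sort edges by weight, add if no cycle):

Sorted edges by weight:
  (1,5) w=1
  (2,3) w=2
  (2,6) w=3
  (3,4) w=3
  (4,5) w=3
  (1,3) w=6
  (3,6) w=6
  (1,2) w=8
  (3,5) w=8
  (5,6) w=8

Add edge (1,5) w=1 -- no cycle. Running total: 1
Add edge (2,3) w=2 -- no cycle. Running total: 3
Add edge (2,6) w=3 -- no cycle. Running total: 6
Add edge (3,4) w=3 -- no cycle. Running total: 9
Add edge (4,5) w=3 -- no cycle. Running total: 12

MST edges: (1,5,w=1), (2,3,w=2), (2,6,w=3), (3,4,w=3), (4,5,w=3)
Total MST weight: 1 + 2 + 3 + 3 + 3 = 12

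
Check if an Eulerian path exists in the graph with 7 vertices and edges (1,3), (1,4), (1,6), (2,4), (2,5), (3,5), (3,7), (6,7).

Step 1: Find the degree of each vertex:
  deg(1) = 3
  deg(2) = 2
  deg(3) = 3
  deg(4) = 2
  deg(5) = 2
  deg(6) = 2
  deg(7) = 2

Step 2: Count vertices with odd degree:
  Odd-degree vertices: 1, 3 (2 total)

Step 3: Apply Euler's theorem:
  - Eulerian circuit exists iff graph is connected and all vertices have even degree
  - Eulerian path exists iff graph is connected and has 0 or 2 odd-degree vertices

Graph is connected with exactly 2 odd-degree vertices (1, 3).
Eulerian path exists (starting and ending at the odd-degree vertices), but no Eulerian circuit.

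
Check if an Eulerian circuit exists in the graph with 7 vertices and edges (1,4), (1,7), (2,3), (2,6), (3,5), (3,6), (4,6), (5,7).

Step 1: Find the degree of each vertex:
  deg(1) = 2
  deg(2) = 2
  deg(3) = 3
  deg(4) = 2
  deg(5) = 2
  deg(6) = 3
  deg(7) = 2

Step 2: Count vertices with odd degree:
  Odd-degree vertices: 3, 6 (2 total)

Step 3: Apply Euler's theorem:
  - Eulerian circuit exists iff graph is connected and all vertices have even degree
  - Eulerian path exists iff graph is connected and has 0 or 2 odd-degree vertices

Graph is connected with exactly 2 odd-degree vertices (3, 6).
Eulerian path exists (starting and ending at the odd-degree vertices), but no Eulerian circuit.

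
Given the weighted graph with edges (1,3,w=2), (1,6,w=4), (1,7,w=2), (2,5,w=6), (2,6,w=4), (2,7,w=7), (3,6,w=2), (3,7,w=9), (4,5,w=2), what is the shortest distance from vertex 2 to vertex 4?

Step 1: Build adjacency list with weights:
  1: 3(w=2), 6(w=4), 7(w=2)
  2: 5(w=6), 6(w=4), 7(w=7)
  3: 1(w=2), 6(w=2), 7(w=9)
  4: 5(w=2)
  5: 2(w=6), 4(w=2)
  6: 1(w=4), 2(w=4), 3(w=2)
  7: 1(w=2), 2(w=7), 3(w=9)

Step 2: Apply Dijkstra's algorithm from vertex 2:
  Visit vertex 2 (distance=0)
    Update dist[5] = 6
    Update dist[6] = 4
    Update dist[7] = 7
  Visit vertex 6 (distance=4)
    Update dist[1] = 8
    Update dist[3] = 6
  Visit vertex 3 (distance=6)
  Visit vertex 5 (distance=6)
    Update dist[4] = 8
  Visit vertex 7 (distance=7)
  Visit vertex 1 (distance=8)
  Visit vertex 4 (distance=8)

Step 3: Shortest path: 2 -> 5 -> 4
Total weight: 6 + 2 = 8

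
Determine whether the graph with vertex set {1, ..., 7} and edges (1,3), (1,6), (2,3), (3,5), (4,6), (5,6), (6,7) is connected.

Step 1: Build adjacency list from edges:
  1: 3, 6
  2: 3
  3: 1, 2, 5
  4: 6
  5: 3, 6
  6: 1, 4, 5, 7
  7: 6

Step 2: Run BFS/DFS from vertex 1:
  Visited: {1, 3, 6, 2, 5, 4, 7}
  Reached 7 of 7 vertices

Step 3: All 7 vertices reached from vertex 1, so the graph is connected.
Answer: Yes, the graph is connected.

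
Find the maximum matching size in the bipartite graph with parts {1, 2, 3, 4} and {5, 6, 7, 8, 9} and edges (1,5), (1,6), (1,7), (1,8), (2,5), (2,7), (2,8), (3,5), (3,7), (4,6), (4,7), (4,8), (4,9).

Step 1: List the neighbors of each left vertex:
  1: 5, 6, 7, 8
  2: 5, 7, 8
  3: 5, 7
  4: 6, 7, 8, 9

Step 2: Greedily match left vertices, then look for augmenting paths:
  Match 1 -- 8
  Match 2 -- 7
  Match 3 -- 5
  Match 4 -- 6
  No augmenting path remains.

Step 3: Verify this is maximum:
  Matching size 4 = min(|L|, |R|) = min(4, 5), which is an upper bound, so this matching is maximum.

Maximum matching: {(1,8), (2,7), (3,5), (4,6)}
Size: 4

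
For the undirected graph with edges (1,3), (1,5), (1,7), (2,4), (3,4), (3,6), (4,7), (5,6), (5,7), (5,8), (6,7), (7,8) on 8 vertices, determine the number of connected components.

Step 1: Build adjacency list from edges:
  1: 3, 5, 7
  2: 4
  3: 1, 4, 6
  4: 2, 3, 7
  5: 1, 6, 7, 8
  6: 3, 5, 7
  7: 1, 4, 5, 6, 8
  8: 5, 7

Step 2: Run BFS/DFS from vertex 1:
  Visited: {1, 3, 5, 7, 4, 6, 8, 2}
  Reached 8 of 8 vertices

Step 3: All 8 vertices reached from vertex 1, so the graph is connected.
Number of connected components: 1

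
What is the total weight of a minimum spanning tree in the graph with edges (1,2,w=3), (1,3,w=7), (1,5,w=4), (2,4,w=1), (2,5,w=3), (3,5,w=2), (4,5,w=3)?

Apply Kruskal's algorithm (sort edges by weight, add if no cycle):

Sorted edges by weight:
  (2,4) w=1
  (3,5) w=2
  (1,2) w=3
  (2,5) w=3
  (4,5) w=3
  (1,5) w=4
  (1,3) w=7

Add edge (2,4) w=1 -- no cycle. Running total: 1
Add edge (3,5) w=2 -- no cycle. Running total: 3
Add edge (1,2) w=3 -- no cycle. Running total: 6
Add edge (2,5) w=3 -- no cycle. Running total: 9

MST edges: (2,4,w=1), (3,5,w=2), (1,2,w=3), (2,5,w=3)
Total MST weight: 1 + 2 + 3 + 3 = 9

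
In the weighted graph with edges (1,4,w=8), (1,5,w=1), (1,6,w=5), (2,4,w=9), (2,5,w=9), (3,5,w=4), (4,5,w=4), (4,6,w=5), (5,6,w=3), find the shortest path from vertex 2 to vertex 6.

Step 1: Build adjacency list with weights:
  1: 4(w=8), 5(w=1), 6(w=5)
  2: 4(w=9), 5(w=9)
  3: 5(w=4)
  4: 1(w=8), 2(w=9), 5(w=4), 6(w=5)
  5: 1(w=1), 2(w=9), 3(w=4), 4(w=4), 6(w=3)
  6: 1(w=5), 4(w=5), 5(w=3)

Step 2: Apply Dijkstra's algorithm from vertex 2:
  Visit vertex 2 (distance=0)
    Update dist[4] = 9
    Update dist[5] = 9
  Visit vertex 4 (distance=9)
    Update dist[1] = 17
    Update dist[6] = 14
  Visit vertex 5 (distance=9)
    Update dist[1] = 10
    Update dist[3] = 13
    Update dist[6] = 12
  Visit vertex 1 (distance=10)
  Visit vertex 6 (distance=12)

Step 3: Shortest path: 2 -> 5 -> 6
Total weight: 9 + 3 = 12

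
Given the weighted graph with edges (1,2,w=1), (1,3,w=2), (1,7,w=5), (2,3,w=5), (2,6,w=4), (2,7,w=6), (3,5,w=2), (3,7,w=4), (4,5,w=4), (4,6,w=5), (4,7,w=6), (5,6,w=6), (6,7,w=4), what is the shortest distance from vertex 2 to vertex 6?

Step 1: Build adjacency list with weights:
  1: 2(w=1), 3(w=2), 7(w=5)
  2: 1(w=1), 3(w=5), 6(w=4), 7(w=6)
  3: 1(w=2), 2(w=5), 5(w=2), 7(w=4)
  4: 5(w=4), 6(w=5), 7(w=6)
  5: 3(w=2), 4(w=4), 6(w=6)
  6: 2(w=4), 4(w=5), 5(w=6), 7(w=4)
  7: 1(w=5), 2(w=6), 3(w=4), 4(w=6), 6(w=4)

Step 2: Apply Dijkstra's algorithm from vertex 2:
  Visit vertex 2 (distance=0)
    Update dist[1] = 1
    Update dist[3] = 5
    Update dist[6] = 4
    Update dist[7] = 6
  Visit vertex 1 (distance=1)
    Update dist[3] = 3
  Visit vertex 3 (distance=3)
    Update dist[5] = 5
  Visit vertex 6 (distance=4)
    Update dist[4] = 9

Step 3: Shortest path: 2 -> 6
Total weight: 4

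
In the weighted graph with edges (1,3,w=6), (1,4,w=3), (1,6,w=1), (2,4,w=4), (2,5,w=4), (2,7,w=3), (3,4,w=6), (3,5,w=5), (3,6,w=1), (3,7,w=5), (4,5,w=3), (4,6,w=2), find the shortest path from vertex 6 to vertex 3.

Step 1: Build adjacency list with weights:
  1: 3(w=6), 4(w=3), 6(w=1)
  2: 4(w=4), 5(w=4), 7(w=3)
  3: 1(w=6), 4(w=6), 5(w=5), 6(w=1), 7(w=5)
  4: 1(w=3), 2(w=4), 3(w=6), 5(w=3), 6(w=2)
  5: 2(w=4), 3(w=5), 4(w=3)
  6: 1(w=1), 3(w=1), 4(w=2)
  7: 2(w=3), 3(w=5)

Step 2: Apply Dijkstra's algorithm from vertex 6:
  Visit vertex 6 (distance=0)
    Update dist[1] = 1
    Update dist[3] = 1
    Update dist[4] = 2
  Visit vertex 1 (distance=1)
  Visit vertex 3 (distance=1)
    Update dist[5] = 6
    Update dist[7] = 6

Step 3: Shortest path: 6 -> 3
Total weight: 1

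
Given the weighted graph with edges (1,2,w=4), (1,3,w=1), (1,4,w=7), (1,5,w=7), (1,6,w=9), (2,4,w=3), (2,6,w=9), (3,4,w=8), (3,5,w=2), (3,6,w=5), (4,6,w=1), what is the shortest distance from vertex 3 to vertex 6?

Step 1: Build adjacency list with weights:
  1: 2(w=4), 3(w=1), 4(w=7), 5(w=7), 6(w=9)
  2: 1(w=4), 4(w=3), 6(w=9)
  3: 1(w=1), 4(w=8), 5(w=2), 6(w=5)
  4: 1(w=7), 2(w=3), 3(w=8), 6(w=1)
  5: 1(w=7), 3(w=2)
  6: 1(w=9), 2(w=9), 3(w=5), 4(w=1)

Step 2: Apply Dijkstra's algorithm from vertex 3:
  Visit vertex 3 (distance=0)
    Update dist[1] = 1
    Update dist[4] = 8
    Update dist[5] = 2
    Update dist[6] = 5
  Visit vertex 1 (distance=1)
    Update dist[2] = 5
  Visit vertex 5 (distance=2)
  Visit vertex 2 (distance=5)
  Visit vertex 6 (distance=5)
    Update dist[4] = 6

Step 3: Shortest path: 3 -> 6
Total weight: 5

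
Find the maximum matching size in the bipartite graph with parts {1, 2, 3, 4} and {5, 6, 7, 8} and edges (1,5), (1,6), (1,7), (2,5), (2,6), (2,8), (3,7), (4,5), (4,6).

Step 1: List the neighbors of each left vertex:
  1: 5, 6, 7
  2: 5, 6, 8
  3: 7
  4: 5, 6

Step 2: Greedily match left vertices, then look for augmenting paths:
  Match 1 -- 5
  Match 2 -- 8
  Match 3 -- 7
  Match 4 -- 6
  No augmenting path remains.

Step 3: Verify this is maximum:
  Matching size 4 = min(|L|, |R|) = min(4, 4), which is an upper bound, so this matching is maximum.

Maximum matching: {(1,5), (2,8), (3,7), (4,6)}
Size: 4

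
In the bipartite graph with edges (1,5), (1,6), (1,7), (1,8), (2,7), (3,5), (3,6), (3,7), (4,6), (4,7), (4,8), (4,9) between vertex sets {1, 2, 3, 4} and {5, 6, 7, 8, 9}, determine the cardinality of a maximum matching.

Step 1: List the neighbors of each left vertex:
  1: 5, 6, 7, 8
  2: 7
  3: 5, 6, 7
  4: 6, 7, 8, 9

Step 2: Greedily match left vertices, then look for augmenting paths:
  Match 1 -- 5
  Match 2 -- 7
  Match 3 -- 6
  Match 4 -- 8
  No augmenting path remains.

Step 3: Verify this is maximum:
  Matching size 4 = min(|L|, |R|) = min(4, 5), which is an upper bound, so this matching is maximum.

Maximum matching: {(1,5), (2,7), (3,6), (4,8)}
Size: 4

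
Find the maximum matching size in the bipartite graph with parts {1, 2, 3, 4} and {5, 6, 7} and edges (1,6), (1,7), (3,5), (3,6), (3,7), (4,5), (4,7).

Step 1: List the neighbors of each left vertex:
  1: 6, 7
  2: (none)
  3: 5, 6, 7
  4: 5, 7

Step 2: Greedily match left vertices, then look for augmenting paths:
  Match 1 -- 6
  Match 3 -- 5
  Match 4 -- 7
  No augmenting path remains.

Step 3: Verify this is maximum:
  Matching size 3 = min(|L|, |R|) = min(4, 3), which is an upper bound, so this matching is maximum.

Maximum matching: {(1,6), (3,5), (4,7)}
Size: 3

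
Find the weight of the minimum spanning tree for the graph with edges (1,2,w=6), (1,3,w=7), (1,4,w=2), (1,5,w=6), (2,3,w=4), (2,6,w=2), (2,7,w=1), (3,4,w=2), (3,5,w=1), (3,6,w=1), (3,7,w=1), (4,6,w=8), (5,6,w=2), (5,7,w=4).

Apply Kruskal's algorithm (sort edges by weight, add if no cycle):

Sorted edges by weight:
  (2,7) w=1
  (3,5) w=1
  (3,6) w=1
  (3,7) w=1
  (1,4) w=2
  (2,6) w=2
  (3,4) w=2
  (5,6) w=2
  (2,3) w=4
  (5,7) w=4
  (1,5) w=6
  (1,2) w=6
  (1,3) w=7
  (4,6) w=8

Add edge (2,7) w=1 -- no cycle. Running total: 1
Add edge (3,5) w=1 -- no cycle. Running total: 2
Add edge (3,6) w=1 -- no cycle. Running total: 3
Add edge (3,7) w=1 -- no cycle. Running total: 4
Add edge (1,4) w=2 -- no cycle. Running total: 6
Skip edge (2,6) w=2 -- would create cycle
Add edge (3,4) w=2 -- no cycle. Running total: 8

MST edges: (2,7,w=1), (3,5,w=1), (3,6,w=1), (3,7,w=1), (1,4,w=2), (3,4,w=2)
Total MST weight: 1 + 1 + 1 + 1 + 2 + 2 = 8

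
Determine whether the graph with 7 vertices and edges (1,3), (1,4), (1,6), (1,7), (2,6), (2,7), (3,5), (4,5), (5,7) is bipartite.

Step 1: Attempt 2-coloring using BFS:
  Start at vertex 1, assign color 0
  Color vertex 3 with color 1 (neighbor of 1)
  Color vertex 4 with color 1 (neighbor of 1)
  Color vertex 6 with color 1 (neighbor of 1)
  Color vertex 7 with color 1 (neighbor of 1)
  Color vertex 5 with color 0 (neighbor of 3)
  Color vertex 2 with color 0 (neighbor of 6)

Step 2: 2-coloring succeeded. No conflicts found.
  Set A (color 0): {1, 2, 5}
  Set B (color 1): {3, 4, 6, 7}

The graph is bipartite with partition {1, 2, 5}, {3, 4, 6, 7}.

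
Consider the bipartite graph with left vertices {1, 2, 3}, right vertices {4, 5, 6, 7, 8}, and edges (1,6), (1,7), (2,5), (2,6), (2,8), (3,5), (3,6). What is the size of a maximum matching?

Step 1: List the neighbors of each left vertex:
  1: 6, 7
  2: 5, 6, 8
  3: 5, 6

Step 2: Greedily match left vertices, then look for augmenting paths:
  Match 1 -- 6
  Match 2 -- 8
  Match 3 -- 5
  No augmenting path remains.

Step 3: Verify this is maximum:
  Matching size 3 = min(|L|, |R|) = min(3, 5), which is an upper bound, so this matching is maximum.

Maximum matching: {(1,6), (2,8), (3,5)}
Size: 3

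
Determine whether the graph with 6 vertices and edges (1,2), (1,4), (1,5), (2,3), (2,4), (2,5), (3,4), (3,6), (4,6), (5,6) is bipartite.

Step 1: Attempt 2-coloring using BFS:
  Start at vertex 1, assign color 0
  Color vertex 2 with color 1 (neighbor of 1)
  Color vertex 4 with color 1 (neighbor of 1)
  Color vertex 5 with color 1 (neighbor of 1)
  Color vertex 3 with color 0 (neighbor of 2)

Step 2: Conflict found! Vertices 2 and 4 are adjacent but have the same color.
This means the graph contains an odd cycle.

The graph is NOT bipartite.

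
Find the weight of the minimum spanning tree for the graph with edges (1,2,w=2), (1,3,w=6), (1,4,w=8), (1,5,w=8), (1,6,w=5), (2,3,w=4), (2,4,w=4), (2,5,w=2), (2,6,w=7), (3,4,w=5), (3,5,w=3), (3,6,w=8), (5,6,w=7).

Apply Kruskal's algorithm (sort edges by weight, add if no cycle):

Sorted edges by weight:
  (1,2) w=2
  (2,5) w=2
  (3,5) w=3
  (2,4) w=4
  (2,3) w=4
  (1,6) w=5
  (3,4) w=5
  (1,3) w=6
  (2,6) w=7
  (5,6) w=7
  (1,4) w=8
  (1,5) w=8
  (3,6) w=8

Add edge (1,2) w=2 -- no cycle. Running total: 2
Add edge (2,5) w=2 -- no cycle. Running total: 4
Add edge (3,5) w=3 -- no cycle. Running total: 7
Add edge (2,4) w=4 -- no cycle. Running total: 11
Skip edge (2,3) w=4 -- would create cycle
Add edge (1,6) w=5 -- no cycle. Running total: 16

MST edges: (1,2,w=2), (2,5,w=2), (3,5,w=3), (2,4,w=4), (1,6,w=5)
Total MST weight: 2 + 2 + 3 + 4 + 5 = 16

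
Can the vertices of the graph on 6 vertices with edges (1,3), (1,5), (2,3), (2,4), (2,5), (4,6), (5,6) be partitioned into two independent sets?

Step 1: Attempt 2-coloring using BFS:
  Start at vertex 1, assign color 0
  Color vertex 3 with color 1 (neighbor of 1)
  Color vertex 5 with color 1 (neighbor of 1)
  Color vertex 2 with color 0 (neighbor of 3)
  Color vertex 6 with color 0 (neighbor of 5)
  Color vertex 4 with color 1 (neighbor of 2)

Step 2: 2-coloring succeeded. No conflicts found.
  Set A (color 0): {1, 2, 6}
  Set B (color 1): {3, 4, 5}

The graph is bipartite with partition {1, 2, 6}, {3, 4, 5}.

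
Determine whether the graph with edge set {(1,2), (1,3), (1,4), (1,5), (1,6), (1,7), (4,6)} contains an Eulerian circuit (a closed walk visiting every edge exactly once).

Step 1: Find the degree of each vertex:
  deg(1) = 6
  deg(2) = 1
  deg(3) = 1
  deg(4) = 2
  deg(5) = 1
  deg(6) = 2
  deg(7) = 1

Step 2: Count vertices with odd degree:
  Odd-degree vertices: 2, 3, 5, 7 (4 total)

Step 3: Apply Euler's theorem:
  - Eulerian circuit exists iff graph is connected and all vertices have even degree
  - Eulerian path exists iff graph is connected and has 0 or 2 odd-degree vertices

Graph has 4 odd-degree vertices (need 0 or 2).
Neither Eulerian path nor Eulerian circuit exists.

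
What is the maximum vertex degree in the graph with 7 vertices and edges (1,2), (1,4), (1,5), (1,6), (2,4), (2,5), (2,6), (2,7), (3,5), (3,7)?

Step 1: Count edges incident to each vertex:
  deg(1) = 4 (neighbors: 2, 4, 5, 6)
  deg(2) = 5 (neighbors: 1, 4, 5, 6, 7)
  deg(3) = 2 (neighbors: 5, 7)
  deg(4) = 2 (neighbors: 1, 2)
  deg(5) = 3 (neighbors: 1, 2, 3)
  deg(6) = 2 (neighbors: 1, 2)
  deg(7) = 2 (neighbors: 2, 3)

Step 2: Find maximum:
  max(4, 5, 2, 2, 3, 2, 2) = 5 (vertex 2)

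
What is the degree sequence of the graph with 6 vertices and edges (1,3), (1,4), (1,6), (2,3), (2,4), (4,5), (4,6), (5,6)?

Step 1: Count edges incident to each vertex:
  deg(1) = 3 (neighbors: 3, 4, 6)
  deg(2) = 2 (neighbors: 3, 4)
  deg(3) = 2 (neighbors: 1, 2)
  deg(4) = 4 (neighbors: 1, 2, 5, 6)
  deg(5) = 2 (neighbors: 4, 6)
  deg(6) = 3 (neighbors: 1, 4, 5)

Step 2: Sort degrees in non-increasing order:
  Degrees: [3, 2, 2, 4, 2, 3] -> sorted: [4, 3, 3, 2, 2, 2]

Degree sequence: [4, 3, 3, 2, 2, 2]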